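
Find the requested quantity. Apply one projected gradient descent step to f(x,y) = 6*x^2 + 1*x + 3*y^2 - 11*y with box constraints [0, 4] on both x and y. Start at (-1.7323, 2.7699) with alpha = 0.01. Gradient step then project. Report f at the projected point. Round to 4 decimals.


Step 1: Compute gradient at (-1.7323, 2.7699).
grad_x = 2*6*-1.7323 + 1 = -19.7876
grad_y = 2*3*2.7699 - 11 = 5.6194
Step 2: Gradient step.
x_raw = -1.7323 - 0.01*-19.7876 = -1.5344
y_raw = 2.7699 - 0.01*5.6194 = 2.7137
Step 3: Project onto [0, 4].
x_proj = clip(-1.5344) = 0.0
y_proj = clip(2.7137) = 2.7137
Step 4: Evaluate f.
f(0.0, 2.7137) = -7.7582


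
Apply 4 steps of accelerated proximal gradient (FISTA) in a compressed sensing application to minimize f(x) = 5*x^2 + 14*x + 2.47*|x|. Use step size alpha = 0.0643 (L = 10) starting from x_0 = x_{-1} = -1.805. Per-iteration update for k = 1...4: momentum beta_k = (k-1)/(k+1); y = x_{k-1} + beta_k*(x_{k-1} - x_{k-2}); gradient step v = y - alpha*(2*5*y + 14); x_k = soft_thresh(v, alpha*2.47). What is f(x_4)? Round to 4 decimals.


FISTA on f(x) = 5*x^2 + 14*x + 2.47*|x|
L = 10, alpha = 0.0643
Iteration 1: beta = 0.0, y = -1.805 + 0.0*(-1.805 + 1.805) = -1.805
  grad(y) = -4.05, v = y - alpha*grad = -1.5446
  prox(v) = soft_thresh(-1.5446, 0.1588) = -1.3858
Iteration 2: beta = 0.3333, y = -1.3858 + 0.3333*(-1.3858 + 1.805) = -1.246
  grad(y) = 1.5398, v = y - alpha*grad = -1.345
  prox(v) = soft_thresh(-1.345, 0.1588) = -1.1862
Iteration 3: beta = 0.5, y = -1.1862 + 0.5*(-1.1862 + 1.3858) = -1.0864
  grad(y) = 3.1357, v = y - alpha*grad = -1.2881
  prox(v) = soft_thresh(-1.2881, 0.1588) = -1.1292
Iteration 4: beta = 0.6, y = -1.1292 + 0.6*(-1.1292 + 1.1862) = -1.0951
  grad(y) = 3.0495, v = y - alpha*grad = -1.2911
  prox(v) = soft_thresh(-1.2911, 0.1588) = -1.1323
f(x_4) = 5*(-1.1323)^2 + 14*(-1.1323) + 2.47*|-1.1323| = -6.6449


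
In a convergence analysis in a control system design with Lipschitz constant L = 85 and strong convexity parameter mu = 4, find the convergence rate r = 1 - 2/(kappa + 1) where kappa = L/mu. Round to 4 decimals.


Step 1: Compute the condition number.
kappa = L/mu = 85/4 = 21.25
Step 2: Compute the convergence rate.
r = 1 - 2/(kappa + 1) = 1 - 2*mu/(L + mu) = (L - mu)/(L + mu) = 81/89 = 0.9101


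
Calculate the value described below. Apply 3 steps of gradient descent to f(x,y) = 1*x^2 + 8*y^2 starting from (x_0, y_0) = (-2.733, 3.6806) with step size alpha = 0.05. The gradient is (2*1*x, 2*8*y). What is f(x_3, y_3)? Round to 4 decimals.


Gradient descent on f(x,y) = 1*x^2 + 8*y^2.
Starting point: (-2.733, 3.6806), alpha = 0.05
Step 1: grad_x = 2*1*-2.733 = -5.466, grad_y = 2*8*3.6806 = 58.8896
  x_1 = -2.733 - 0.05*-5.466 = -2.4597
  y_1 = 3.6806 - 0.05*58.8896 = 0.7361
Step 2: grad_x = 2*1*-2.4597 = -4.9194, grad_y = 2*8*0.7361 = 11.7779
  x_2 = -2.4597 - 0.05*-4.9194 = -2.2137
  y_2 = 0.7361 - 0.05*11.7779 = 0.1472
Step 3: grad_x = 2*1*-2.2137 = -4.4275, grad_y = 2*8*0.1472 = 2.3556
  x_3 = -2.2137 - 0.05*-4.4275 = -1.9924
  y_3 = 0.1472 - 0.05*2.3556 = 0.0294
f(-1.9924, 0.0294) = 1*(-1.9924)^2 + 8*0.0294^2 = 3.9764


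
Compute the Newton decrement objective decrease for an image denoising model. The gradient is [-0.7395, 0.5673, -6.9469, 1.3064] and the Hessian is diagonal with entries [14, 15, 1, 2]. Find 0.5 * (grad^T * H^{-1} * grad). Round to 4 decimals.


Step 1: H is diagonal, so H^(-1) * g = [-0.0528, 0.0378, -6.9469, 0.6532].
Step 2: g^T H^(-1) g = sum_i g_i^2 / H_ii
  = (-0.7395)^2/14 + (0.5673)^2/15 + (-6.9469)^2/1 + (1.3064)^2/2
  = 0.0391 + 0.0215 + 48.2594 + 0.8533 = 49.1733
Step 3: Objective decrease = 0.5 * g^T H^(-1) g = 24.5866


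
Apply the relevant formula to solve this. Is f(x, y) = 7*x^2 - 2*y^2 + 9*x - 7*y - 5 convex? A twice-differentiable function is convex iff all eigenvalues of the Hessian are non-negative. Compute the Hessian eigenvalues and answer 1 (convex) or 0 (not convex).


The Hessian of f(x,y) = 7*x^2 - 2*y^2 + 9*x - 7*y - 5 is:
H = [[14, 0], [0, -4]]
Trace = 14 - 4 = 10
Determinant = 14*-4 - (0)^2 = -56
Discriminant = (10)^2 - 4*-56 = 324.0
Eigenvalues: lambda_1 = -4.0, lambda_2 = 14.0
The function is not convex.

0


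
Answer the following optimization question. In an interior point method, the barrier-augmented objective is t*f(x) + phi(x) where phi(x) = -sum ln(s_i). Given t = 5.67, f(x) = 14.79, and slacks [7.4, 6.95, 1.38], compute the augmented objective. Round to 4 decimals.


Step 1: Compute log-barrier.
ln values: [2.0015, 1.9387, 0.3221]
phi = -(2.0015 + 1.9387 + 0.3221) = -4.2623
Step 2: Compute augmented objective.
t*f(x) = 5.67*14.79 = 83.8593
Total = 83.8593 - 4.2623 = 79.597


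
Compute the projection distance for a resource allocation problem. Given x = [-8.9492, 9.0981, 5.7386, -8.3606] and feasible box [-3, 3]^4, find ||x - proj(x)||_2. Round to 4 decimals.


Project each component onto [-3, 3].
clip(-8.9492) = -3.0, clip(9.0981) = 3.0, clip(5.7386) = 3.0, clip(-8.3606) = -3.0
Projection = [-3.0, 3.0, 3.0, -3.0]
Squared diffs: [35.393, 37.1868, 7.4999, 28.736]
Distance = sqrt(108.8157) = 10.4315


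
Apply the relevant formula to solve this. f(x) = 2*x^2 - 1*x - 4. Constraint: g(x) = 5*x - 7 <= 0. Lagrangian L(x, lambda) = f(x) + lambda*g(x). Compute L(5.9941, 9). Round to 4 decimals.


Step 1: Evaluate f(x).
f(5.9941) = 2*5.9941^2 - 1*5.9941 - 4 = 61.8644
Step 2: Evaluate g(x).
g(5.9941) = 5*5.9941 - 7 = 22.9705
Step 3: Compute Lagrangian.
L = 61.8644 + 9*22.9705 = 268.5989


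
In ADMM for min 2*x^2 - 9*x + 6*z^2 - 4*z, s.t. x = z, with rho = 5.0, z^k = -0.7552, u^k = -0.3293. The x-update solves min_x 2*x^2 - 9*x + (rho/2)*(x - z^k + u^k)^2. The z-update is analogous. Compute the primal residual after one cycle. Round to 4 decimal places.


ADMM iteration with rho = 5.0, z^k = -0.7552, u^k = -0.3293
Step 1: x-update.
Minimize 2*x^2 - 9*x + (5.0/2)*(x + 0.7552 - 0.3293)^2
FOC: (2*2 + 5.0)*x = 9 + 5.0*(-0.7552 + 0.3293)
x^{k+1} = 0.7634
Step 2: z-update.
Minimize 6*z^2 - 4*z + (5.0/2)*(0.7634 - z - 0.3293)^2
FOC: (2*6 + 5.0)*z = 4 + 5.0*(0.7634 - 0.3293)
z^{k+1} = 0.363
Step 3: u-update.
u^{k+1} = -0.3293 + 0.7634 - 0.363 = 0.0711
Step 4: Primal residual = |0.7634 - 0.363| = 0.4004


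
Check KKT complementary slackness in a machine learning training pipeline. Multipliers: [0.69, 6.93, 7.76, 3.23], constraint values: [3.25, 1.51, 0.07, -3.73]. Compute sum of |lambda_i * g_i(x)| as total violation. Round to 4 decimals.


KKT complementary slackness check:
lambda_1 * g_1 = 0.69 * 3.25 = 2.2425
lambda_2 * g_2 = 6.93 * 1.51 = 10.4643
lambda_3 * g_3 = 7.76 * 0.07 = 0.5432
lambda_4 * g_4 = 3.23 * -3.73 = -12.0479
Total violation = 2.2425 + 10.4643 + 0.5432 + 12.0479 = 25.2979


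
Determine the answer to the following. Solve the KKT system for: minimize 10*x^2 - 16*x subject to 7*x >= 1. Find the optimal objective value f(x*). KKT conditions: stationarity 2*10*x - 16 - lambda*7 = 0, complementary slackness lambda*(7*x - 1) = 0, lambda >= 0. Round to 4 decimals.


Step 1: Try lambda = 0 (constraint inactive).
Stationarity: 2*10*x - 16 = 0
x* = 16/(2*10) = 0.8
Check constraint: 7*0.8 = 5.6 >= 1 -- satisfied.
Step 2: Compute optimal value.
f(x*) = 10*0.8^2 - 16*0.8 = -6.4


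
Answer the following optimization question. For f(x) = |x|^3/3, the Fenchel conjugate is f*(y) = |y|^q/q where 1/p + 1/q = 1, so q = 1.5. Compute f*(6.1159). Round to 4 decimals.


The conjugate exponent q satisfies 1/p + 1/q = 1.
p = 3, so q = 3/(3 - 1) = 1.5
|y|^q = 6.1159^1.5 = 15.1248
f*(6.1159) = 15.1248 / 1.5 = 10.0832


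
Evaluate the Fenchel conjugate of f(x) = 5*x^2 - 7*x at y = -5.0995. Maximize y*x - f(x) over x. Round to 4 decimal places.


f*(y) = sup_x {y*x - a*x^2 - b*x} = sup_x {(y-b)*x - a*x^2}
FOC: (y - b) - 2a*x = 0 => x* = (y - b)/(2a)
x* = (-5.0995 + 7)/(2*5) = 0.1901
f*(-5.0995) = (y-b)^2/(4a) = (-5.0995 + 7)^2/(4*5)
= 3.6119/20 = 0.1806


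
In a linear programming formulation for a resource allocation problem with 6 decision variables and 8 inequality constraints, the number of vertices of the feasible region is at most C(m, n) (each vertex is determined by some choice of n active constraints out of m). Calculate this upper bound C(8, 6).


Each vertex corresponds to some choice of n active constraints out of m, so the number of vertices is at most C(m, n) = m! / (n!(m-n)!).
m = 8, n = 6
Numerator: 8 * 7 * 6 * 5 * 4 * 3
Denominator: 6! = 720
C(8, 6) = 28


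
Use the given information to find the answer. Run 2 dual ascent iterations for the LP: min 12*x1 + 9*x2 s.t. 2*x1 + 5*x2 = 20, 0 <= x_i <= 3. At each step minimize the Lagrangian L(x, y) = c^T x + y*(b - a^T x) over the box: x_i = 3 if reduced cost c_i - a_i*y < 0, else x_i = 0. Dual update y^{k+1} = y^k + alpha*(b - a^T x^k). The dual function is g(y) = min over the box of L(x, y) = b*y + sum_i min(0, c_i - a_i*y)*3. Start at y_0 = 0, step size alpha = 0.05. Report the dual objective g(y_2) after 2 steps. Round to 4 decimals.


Dual ascent for LP: min 12*x1 + 9*x2, 2*x1 + 5*x2 = 20, 0 <= x_i <= 3
Step 1: y^k = 0.0, reduced costs: (12.0, 9.0)
  x^k = (0.0, 0.0), subgradient = b - a^T x = 20.0
  y^{k+1} = 0.0 + 0.05*20.0 = 1.0
Step 2: y^k = 1.0, reduced costs: (10.0, 4.0)
  x^k = (0.0, 0.0), subgradient = b - a^T x = 20.0
  y^{k+1} = 1.0 + 0.05*20.0 = 2.0
Dual objective at y_2 = 2.0: reduced costs (8.0, -1.0), box minimizer x = (0.0, 3.0)
g(y_2) = b*y + (c1 - a1*y)*x1 + (c2 - a2*y)*x2 = 20*2.0 + 8.0*0.0 + (-1.0)*3.0 = 40.0 + 0.0 - 3.0 = 37.0


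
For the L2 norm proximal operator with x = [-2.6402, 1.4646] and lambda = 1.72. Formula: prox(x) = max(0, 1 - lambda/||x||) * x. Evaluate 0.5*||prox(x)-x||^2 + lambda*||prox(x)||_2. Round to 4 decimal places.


Step 1: Compute ||x||.
||x|| = 3.0192
Step 2: Compute scaling factor.
scale = max(0, 1 - 1.72/3.0192) = 0.4303
Step 3: prox(x) = [-1.1361, 0.6302]
||prox(x)|| = 1.2992
Step 4: Proximal objective.
0.5*||prox-x||^2 = 1.4792
lambda*||prox|| = 2.2346
Total = 3.7139


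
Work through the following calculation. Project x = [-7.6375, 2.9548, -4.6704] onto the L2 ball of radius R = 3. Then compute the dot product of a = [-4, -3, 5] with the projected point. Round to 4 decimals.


Step 1: Compute ||x|| (intermediates to 6 decimals).
||x|| = sqrt((-7.6375)^2 + 2.9548^2 + (-4.6704)^2) = 9.427348
Step 2: Project.
Since ||x|| > R, scale = R/||x|| = 3/9.427348 = 0.318223, proj(x) = scale * x
proj(x) = [-2.430428, 0.940285, -1.486229]
Step 3: Dot product.
a^T * proj(x) = -4*(-2.430428) - 3*0.940285 + 5*(-1.486229) = -0.5303


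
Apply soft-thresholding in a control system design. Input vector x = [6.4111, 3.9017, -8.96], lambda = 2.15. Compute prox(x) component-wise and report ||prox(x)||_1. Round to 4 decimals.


Soft-thresholding with lambda = 2.15:
prox(6.4111) = sign(6.4111)*max(|6.4111| - 2.15, 0) = 4.2611
prox(3.9017) = sign(3.9017)*max(|3.9017| - 2.15, 0) = 1.7517
prox(-8.96) = sign(-8.96)*max(|-8.96| - 2.15, 0) = -6.81
prox(x) = [4.2611, 1.7517, -6.81]
||prox(x)||_1 = 4.2611 + 1.7517 + 6.81 = 12.8228


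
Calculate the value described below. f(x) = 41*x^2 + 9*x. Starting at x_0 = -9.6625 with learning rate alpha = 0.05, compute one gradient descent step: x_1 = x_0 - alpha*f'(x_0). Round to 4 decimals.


We compute the gradient at x_0 and apply the update.
f'(x) = 82*x + 9
f'(-9.6625) = 82*-9.6625 + 9 = -783.325
x_1 = -9.6625 - 0.05*-783.325 = 29.5038


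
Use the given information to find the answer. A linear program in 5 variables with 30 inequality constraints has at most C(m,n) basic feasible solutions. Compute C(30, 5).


Each vertex corresponds to some choice of n active constraints out of m, so the number of vertices is at most C(m, n) = m! / (n!(m-n)!).
m = 30, n = 5
Numerator: 30 * 29 * 28 * 27 * 26
Denominator: 5! = 120
C(30, 5) = 142506


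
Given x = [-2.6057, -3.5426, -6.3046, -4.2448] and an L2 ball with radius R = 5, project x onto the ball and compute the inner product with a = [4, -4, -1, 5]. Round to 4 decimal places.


Step 1: Compute ||x|| (intermediates to 6 decimals).
||x|| = sqrt((-2.6057)^2 + (-3.5426)^2 + (-6.3046)^2 + (-4.2448)^2) = 8.781002
Step 2: Project.
Since ||x|| > R, scale = R/||x|| = 5/8.781002 = 0.569411, proj(x) = scale * x
proj(x) = [-1.483714, -2.017195, -3.589909, -2.417036]
Step 3: Dot product.
a^T * proj(x) = 4*(-1.483714) - 4*(-2.017195) - 1*(-3.589909) + 5*(-2.417036) = -6.3613


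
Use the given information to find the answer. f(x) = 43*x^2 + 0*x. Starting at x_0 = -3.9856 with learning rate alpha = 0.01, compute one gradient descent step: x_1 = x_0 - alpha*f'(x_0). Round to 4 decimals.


We compute the gradient at x_0 and apply the update.
f'(x) = 86*x + 0
f'(-3.9856) = 86*-3.9856 + 0 = -342.7616
x_1 = -3.9856 - 0.01*-342.7616 = -0.558


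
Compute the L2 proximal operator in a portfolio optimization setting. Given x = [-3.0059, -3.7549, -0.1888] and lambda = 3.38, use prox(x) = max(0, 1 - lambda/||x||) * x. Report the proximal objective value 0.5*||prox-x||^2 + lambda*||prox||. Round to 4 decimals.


Step 1: Compute ||x||.
||x|| = 4.8136
Step 2: Compute scaling factor.
scale = max(0, 1 - 3.38/4.8136) = 0.2978
Step 3: prox(x) = [-0.8952, -1.1183, -0.0562]
||prox(x)|| = 1.4336
Step 4: Proximal objective.
0.5*||prox-x||^2 = 5.7122
lambda*||prox|| = 4.8456
Total = 10.5576


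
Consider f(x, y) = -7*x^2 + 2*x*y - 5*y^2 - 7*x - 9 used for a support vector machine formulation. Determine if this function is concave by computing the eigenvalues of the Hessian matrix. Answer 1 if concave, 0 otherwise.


The Hessian of f(x,y) = -7*x^2 + 2*x*y - 5*y^2 - 7*x - 9 is:
H = [[-14, 2], [2, -10]]
Trace = -14 - 10 = -24
Determinant = -14*-10 - (2)^2 = 136
Discriminant = (-24)^2 - 4*136 = 32.0
Eigenvalues: lambda_1 = -14.8284, lambda_2 = -9.1716
The function is concave.

1


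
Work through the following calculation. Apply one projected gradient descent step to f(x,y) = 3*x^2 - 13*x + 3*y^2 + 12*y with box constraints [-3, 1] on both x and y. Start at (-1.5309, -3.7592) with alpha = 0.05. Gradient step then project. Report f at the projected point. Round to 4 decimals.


Step 1: Compute gradient at (-1.5309, -3.7592).
grad_x = 2*3*-1.5309 - 13 = -22.1854
grad_y = 2*3*-3.7592 + 12 = -10.5552
Step 2: Gradient step.
x_raw = -1.5309 - 0.05*-22.1854 = -0.4216
y_raw = -3.7592 - 0.05*-10.5552 = -3.2314
Step 3: Project onto [-3, 1].
x_proj = clip(-0.4216) = -0.4216
y_proj = clip(-3.2314) = -3.0
Step 4: Evaluate f.
f(-0.4216, -3.0) = -2.9855


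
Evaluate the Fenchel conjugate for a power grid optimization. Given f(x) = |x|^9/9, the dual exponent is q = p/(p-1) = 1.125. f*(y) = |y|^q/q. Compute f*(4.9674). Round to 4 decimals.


The conjugate exponent q satisfies 1/p + 1/q = 1.
p = 9, so q = 9/(9 - 1) = 1.125
|y|^q = 4.9674^1.125 = 6.0694
f*(4.9674) = 6.0694 / 1.125 = 5.395


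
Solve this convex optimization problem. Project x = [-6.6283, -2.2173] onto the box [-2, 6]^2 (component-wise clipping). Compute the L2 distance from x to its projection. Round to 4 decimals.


Project each component onto [-2, 6].
clip(-6.6283) = -2.0, clip(-2.2173) = -2.0
Projection = [-2.0, -2.0]
Squared diffs: [21.4212, 0.0472]
Distance = sqrt(21.4684) = 4.6334


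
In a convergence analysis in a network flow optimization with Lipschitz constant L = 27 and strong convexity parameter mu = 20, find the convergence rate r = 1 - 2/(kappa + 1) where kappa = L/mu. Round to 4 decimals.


Step 1: Compute the condition number.
kappa = L/mu = 27/20 = 1.35
Step 2: Compute the convergence rate.
r = 1 - 2/(kappa + 1) = 1 - 2*mu/(L + mu) = (L - mu)/(L + mu) = 7/47 = 0.1489


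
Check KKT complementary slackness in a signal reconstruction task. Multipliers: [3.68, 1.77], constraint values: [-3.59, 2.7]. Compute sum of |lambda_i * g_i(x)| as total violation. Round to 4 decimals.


KKT complementary slackness check:
lambda_1 * g_1 = 3.68 * -3.59 = -13.2112
lambda_2 * g_2 = 1.77 * 2.7 = 4.779
Total violation = 13.2112 + 4.779 = 17.9902


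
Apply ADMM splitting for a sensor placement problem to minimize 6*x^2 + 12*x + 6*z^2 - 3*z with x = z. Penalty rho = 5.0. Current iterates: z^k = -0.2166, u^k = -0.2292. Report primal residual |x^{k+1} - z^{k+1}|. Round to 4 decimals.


ADMM iteration with rho = 5.0, z^k = -0.2166, u^k = -0.2292
Step 1: x-update.
Minimize 6*x^2 + 12*x + (5.0/2)*(x + 0.2166 - 0.2292)^2
FOC: (2*6 + 5.0)*x = -12 + 5.0*(-0.2166 + 0.2292)
x^{k+1} = -0.7022
Step 2: z-update.
Minimize 6*z^2 - 3*z + (5.0/2)*(-0.7022 - z - 0.2292)^2
FOC: (2*6 + 5.0)*z = 3 + 5.0*(-0.7022 - 0.2292)
z^{k+1} = -0.0975
Step 3: u-update.
u^{k+1} = -0.2292 - 0.7022 + 0.0975 = -0.8339
Step 4: Primal residual = |-0.7022 + 0.0975| = 0.6047


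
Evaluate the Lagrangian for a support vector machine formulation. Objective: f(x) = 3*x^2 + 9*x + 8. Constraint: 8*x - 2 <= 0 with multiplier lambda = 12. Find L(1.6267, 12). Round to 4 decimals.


Step 1: Evaluate f(x).
f(1.6267) = 3*1.6267^2 + 9*1.6267 + 8 = 30.5788
Step 2: Evaluate g(x).
g(1.6267) = 8*1.6267 - 2 = 11.0136
Step 3: Compute Lagrangian.
L = 30.5788 + 12*11.0136 = 162.742


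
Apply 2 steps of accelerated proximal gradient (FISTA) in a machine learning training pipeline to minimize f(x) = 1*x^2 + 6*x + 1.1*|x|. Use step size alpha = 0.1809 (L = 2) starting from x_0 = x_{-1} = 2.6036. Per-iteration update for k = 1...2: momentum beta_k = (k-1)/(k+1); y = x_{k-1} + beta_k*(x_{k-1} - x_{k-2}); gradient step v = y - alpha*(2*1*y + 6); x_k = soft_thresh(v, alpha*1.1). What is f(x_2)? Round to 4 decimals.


FISTA on f(x) = 1*x^2 + 6*x + 1.1*|x|
L = 2, alpha = 0.1809
Iteration 1: beta = 0.0, y = 2.6036 + 0.0*(2.6036 - 2.6036) = 2.6036
  grad(y) = 11.2072, v = y - alpha*grad = 0.5762
  prox(v) = soft_thresh(0.5762, 0.199) = 0.3772
Iteration 2: beta = 0.3333, y = 0.3772 + 0.3333*(0.3772 - 2.6036) = -0.3649
  grad(y) = 5.2702, v = y - alpha*grad = -1.3183
  prox(v) = soft_thresh(-1.3183, 0.199) = -1.1193
f(x_2) = 1*(-1.1193)^2 + 6*(-1.1193) + 1.1*|-1.1193| = -4.2317


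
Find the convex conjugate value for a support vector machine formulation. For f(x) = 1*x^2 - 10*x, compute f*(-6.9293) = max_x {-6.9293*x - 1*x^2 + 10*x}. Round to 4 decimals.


f*(y) = sup_x {y*x - a*x^2 - b*x} = sup_x {(y-b)*x - a*x^2}
FOC: (y - b) - 2a*x = 0 => x* = (y - b)/(2a)
x* = (-6.9293 + 10)/(2*1) = 1.5354
f*(-6.9293) = (y-b)^2/(4a) = (-6.9293 + 10)^2/(4*1)
= 9.4292/4 = 2.3573


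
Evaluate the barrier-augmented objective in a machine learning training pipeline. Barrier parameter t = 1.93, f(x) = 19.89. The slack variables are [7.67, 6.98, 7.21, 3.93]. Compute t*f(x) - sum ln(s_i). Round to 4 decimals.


Step 1: Compute log-barrier.
ln values: [2.0373, 1.943, 1.9755, 1.3686]
phi = -(2.0373 + 1.943 + 1.9755 + 1.3686) = -7.3245
Step 2: Compute augmented objective.
t*f(x) = 1.93*19.89 = 38.3877
Total = 38.3877 - 7.3245 = 31.0632


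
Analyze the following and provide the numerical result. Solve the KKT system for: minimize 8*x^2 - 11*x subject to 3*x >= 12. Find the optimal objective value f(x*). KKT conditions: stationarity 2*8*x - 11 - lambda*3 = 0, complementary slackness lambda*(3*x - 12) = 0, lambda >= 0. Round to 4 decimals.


Step 1: Try lambda = 0 (constraint inactive).
x_unc = 11/(2*8) = 0.6875
Check: 3*0.6875 = 2.0625 < 12 -- violated!
Step 2: Constraint must be active: 3*x = 12
x* = 12/3 = 4.0
lambda = (2*8*4.0 - 11)/3 = 17.6667
Step 3: Compute optimal value.
f(x*) = 8*4.0^2 - 11*4.0 = 84.0


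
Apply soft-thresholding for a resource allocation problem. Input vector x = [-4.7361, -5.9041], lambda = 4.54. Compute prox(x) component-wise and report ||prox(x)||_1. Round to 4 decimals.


Soft-thresholding with lambda = 4.54:
prox(-4.7361) = sign(-4.7361)*max(|-4.7361| - 4.54, 0) = -0.1961
prox(-5.9041) = sign(-5.9041)*max(|-5.9041| - 4.54, 0) = -1.3641
prox(x) = [-0.1961, -1.3641]
||prox(x)||_1 = 0.1961 + 1.3641 = 1.5602


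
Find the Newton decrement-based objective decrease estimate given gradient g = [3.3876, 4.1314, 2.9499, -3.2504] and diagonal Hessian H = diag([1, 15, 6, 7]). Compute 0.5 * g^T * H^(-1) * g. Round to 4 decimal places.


Step 1: H is diagonal, so H^(-1) * g = [3.3876, 0.2754, 0.4917, -0.4643].
Step 2: g^T H^(-1) g = sum_i g_i^2 / H_ii
  = (3.3876)^2/1 + (4.1314)^2/15 + (2.9499)^2/6 + (-3.2504)^2/7
  = 11.4758 + 1.1379 + 1.4503 + 1.5093 = 15.5733
Step 3: Objective decrease = 0.5 * g^T H^(-1) g = 7.7867


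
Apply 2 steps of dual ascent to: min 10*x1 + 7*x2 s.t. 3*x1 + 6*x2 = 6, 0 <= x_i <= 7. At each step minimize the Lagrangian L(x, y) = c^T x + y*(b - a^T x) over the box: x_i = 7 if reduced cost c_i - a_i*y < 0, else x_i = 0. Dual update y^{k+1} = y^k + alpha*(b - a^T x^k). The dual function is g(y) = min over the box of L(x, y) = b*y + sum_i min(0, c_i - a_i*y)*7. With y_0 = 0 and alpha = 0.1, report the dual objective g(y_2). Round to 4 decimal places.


Dual ascent for LP: min 10*x1 + 7*x2, 3*x1 + 6*x2 = 6, 0 <= x_i <= 7
Step 1: y^k = 0.0, reduced costs: (10.0, 7.0)
  x^k = (0.0, 0.0), subgradient = b - a^T x = 6.0
  y^{k+1} = 0.0 + 0.1*6.0 = 0.6
Step 2: y^k = 0.6, reduced costs: (8.2, 3.4)
  x^k = (0.0, 0.0), subgradient = b - a^T x = 6.0
  y^{k+1} = 0.6 + 0.1*6.0 = 1.2
Dual objective at y_2 = 1.2: reduced costs (6.4, -0.2), box minimizer x = (0.0, 7.0)
g(y_2) = b*y + (c1 - a1*y)*x1 + (c2 - a2*y)*x2 = 6*1.2 + 6.4*0.0 + (-0.2)*7.0 = 7.2 + 0.0 - 1.4 = 5.8


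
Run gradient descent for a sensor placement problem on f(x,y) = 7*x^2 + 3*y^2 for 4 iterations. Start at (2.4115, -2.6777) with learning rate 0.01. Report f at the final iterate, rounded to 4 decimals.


Gradient descent on f(x,y) = 7*x^2 + 3*y^2.
Starting point: (2.4115, -2.6777), alpha = 0.01
Step 1: grad_x = 2*7*2.4115 = 33.761, grad_y = 2*3*-2.6777 = -16.0662
  x_1 = 2.4115 - 0.01*33.761 = 2.0739
  y_1 = -2.6777 - 0.01*-16.0662 = -2.517
Step 2: grad_x = 2*7*2.0739 = 29.0345, grad_y = 2*3*-2.517 = -15.1022
  x_2 = 2.0739 - 0.01*29.0345 = 1.7835
  y_2 = -2.517 - 0.01*-15.1022 = -2.366
Step 3: grad_x = 2*7*1.7835 = 24.9696, grad_y = 2*3*-2.366 = -14.1961
  x_3 = 1.7835 - 0.01*24.9696 = 1.5338
  y_3 = -2.366 - 0.01*-14.1961 = -2.2241
Step 4: grad_x = 2*7*1.5338 = 21.4739, grad_y = 2*3*-2.2241 = -13.3443
  x_4 = 1.5338 - 0.01*21.4739 = 1.3191
  y_4 = -2.2241 - 0.01*-13.3443 = -2.0906
f(1.3191, -2.0906) = 7*1.3191^2 + 3*(-2.0906)^2 = 25.2923


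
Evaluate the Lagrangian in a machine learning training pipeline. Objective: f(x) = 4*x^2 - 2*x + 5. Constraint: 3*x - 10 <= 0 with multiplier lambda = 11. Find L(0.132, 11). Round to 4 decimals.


Step 1: Evaluate f(x).
f(0.132) = 4*0.132^2 - 2*0.132 + 5 = 4.8057
Step 2: Evaluate g(x).
g(0.132) = 3*0.132 - 10 = -9.604
Step 3: Compute Lagrangian.
L = 4.8057 + 11*-9.604 = -100.8383


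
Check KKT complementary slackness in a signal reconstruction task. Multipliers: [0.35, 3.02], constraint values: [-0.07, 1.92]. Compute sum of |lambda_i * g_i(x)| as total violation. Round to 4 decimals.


KKT complementary slackness check:
lambda_1 * g_1 = 0.35 * -0.07 = -0.0245
lambda_2 * g_2 = 3.02 * 1.92 = 5.7984
Total violation = 0.0245 + 5.7984 = 5.8229


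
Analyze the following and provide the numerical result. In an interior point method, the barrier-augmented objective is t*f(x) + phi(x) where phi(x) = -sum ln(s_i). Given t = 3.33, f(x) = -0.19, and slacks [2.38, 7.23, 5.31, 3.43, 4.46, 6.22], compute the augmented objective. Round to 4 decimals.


Step 1: Compute log-barrier.
ln values: [0.8671, 1.9782, 1.6696, 1.2326, 1.4951, 1.8278]
phi = -(0.8671 + 1.9782 + 1.6696 + 1.2326 + 1.4951 + 1.8278) = -9.0704
Step 2: Compute augmented objective.
t*f(x) = 3.33*-0.19 = -0.6327
Total = -0.6327 - 9.0704 = -9.7031


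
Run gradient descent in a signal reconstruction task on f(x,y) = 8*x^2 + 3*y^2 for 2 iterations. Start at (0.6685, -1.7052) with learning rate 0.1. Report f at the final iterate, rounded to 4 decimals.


Gradient descent on f(x,y) = 8*x^2 + 3*y^2.
Starting point: (0.6685, -1.7052), alpha = 0.1
Step 1: grad_x = 2*8*0.6685 = 10.696, grad_y = 2*3*-1.7052 = -10.2312
  x_1 = 0.6685 - 0.1*10.696 = -0.4011
  y_1 = -1.7052 - 0.1*-10.2312 = -0.6821
Step 2: grad_x = 2*8*-0.4011 = -6.4176, grad_y = 2*3*-0.6821 = -4.0925
  x_2 = -0.4011 - 0.1*-6.4176 = 0.2407
  y_2 = -0.6821 - 0.1*-4.0925 = -0.2728
f(0.2407, -0.2728) = 8*0.2407^2 + 3*(-0.2728)^2 = 0.6866


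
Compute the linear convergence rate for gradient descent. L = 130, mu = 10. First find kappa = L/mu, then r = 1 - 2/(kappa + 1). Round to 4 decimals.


Step 1: Compute the condition number.
kappa = L/mu = 130/10 = 13.0
Step 2: Compute the convergence rate.
r = 1 - 2/(kappa + 1) = 1 - 2*mu/(L + mu) = (L - mu)/(L + mu) = 120/140 = 0.8571


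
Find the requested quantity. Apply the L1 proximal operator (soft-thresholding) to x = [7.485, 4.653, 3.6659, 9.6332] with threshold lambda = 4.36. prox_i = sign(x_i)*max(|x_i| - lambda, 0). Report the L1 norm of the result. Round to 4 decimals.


Soft-thresholding with lambda = 4.36:
prox(7.485) = sign(7.485)*max(|7.485| - 4.36, 0) = 3.125
prox(4.653) = sign(4.653)*max(|4.653| - 4.36, 0) = 0.293
prox(3.6659) = sign(3.6659)*max(|3.6659| - 4.36, 0) = 0.0
prox(9.6332) = sign(9.6332)*max(|9.6332| - 4.36, 0) = 5.2732
prox(x) = [3.125, 0.293, 0.0, 5.2732]
||prox(x)||_1 = 3.125 + 0.293 + 0.0 + 5.2732 = 8.6912


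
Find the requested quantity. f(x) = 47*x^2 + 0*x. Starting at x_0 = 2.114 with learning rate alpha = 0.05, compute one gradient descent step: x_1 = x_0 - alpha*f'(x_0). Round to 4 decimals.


We compute the gradient at x_0 and apply the update.
f'(x) = 94*x + 0
f'(2.114) = 94*2.114 + 0 = 198.716
x_1 = 2.114 - 0.05*198.716 = -7.8218


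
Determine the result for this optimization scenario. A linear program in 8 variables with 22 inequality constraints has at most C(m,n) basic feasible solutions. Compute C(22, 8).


Each vertex corresponds to some choice of n active constraints out of m, so the number of vertices is at most C(m, n) = m! / (n!(m-n)!).
m = 22, n = 8
Numerator: 22 * 21 * 20 * 19 * 18 * 17 * 16 * 15
Denominator: 8! = 40320
C(22, 8) = 319770


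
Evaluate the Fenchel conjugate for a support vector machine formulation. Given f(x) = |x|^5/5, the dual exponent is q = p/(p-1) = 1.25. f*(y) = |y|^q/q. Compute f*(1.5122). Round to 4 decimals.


The conjugate exponent q satisfies 1/p + 1/q = 1.
p = 5, so q = 5/(5 - 1) = 1.25
|y|^q = 1.5122^1.25 = 1.6769
f*(1.5122) = 1.6769 / 1.25 = 1.3415


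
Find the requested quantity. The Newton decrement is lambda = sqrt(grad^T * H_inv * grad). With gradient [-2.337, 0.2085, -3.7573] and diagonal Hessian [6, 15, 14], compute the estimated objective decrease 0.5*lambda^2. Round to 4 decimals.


Step 1: H is diagonal, so H^(-1) * g = [-0.3895, 0.0139, -0.2684].
Step 2: g^T H^(-1) g = sum_i g_i^2 / H_ii
  = (-2.337)^2/6 + (0.2085)^2/15 + (-3.7573)^2/14
  = 0.9103 + 0.0029 + 1.0084 = 1.9215
Step 3: Objective decrease = 0.5 * g^T H^(-1) g = 0.9608


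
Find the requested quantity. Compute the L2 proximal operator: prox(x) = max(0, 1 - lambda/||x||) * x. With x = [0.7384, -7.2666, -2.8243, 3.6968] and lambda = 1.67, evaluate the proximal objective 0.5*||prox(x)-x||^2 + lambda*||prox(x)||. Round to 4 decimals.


Step 1: Compute ||x||.
||x|| = 8.6598
Step 2: Compute scaling factor.
scale = max(0, 1 - 1.67/8.6598) = 0.8072
Step 3: prox(x) = [0.596, -5.8653, -2.2796, 2.9839]
||prox(x)|| = 6.9898
Step 4: Proximal objective.
0.5*||prox-x||^2 = 1.3945
lambda*||prox|| = 11.673
Total = 13.0674


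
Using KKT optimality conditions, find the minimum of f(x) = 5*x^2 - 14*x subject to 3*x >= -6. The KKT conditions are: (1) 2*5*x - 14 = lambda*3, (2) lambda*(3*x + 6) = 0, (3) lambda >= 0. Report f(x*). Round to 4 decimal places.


Step 1: Try lambda = 0 (constraint inactive).
Stationarity: 2*5*x - 14 = 0
x* = 14/(2*5) = 1.4
Check constraint: 3*1.4 = 4.2 >= -6 -- satisfied.
Step 2: Compute optimal value.
f(x*) = 5*1.4^2 - 14*1.4 = -9.8


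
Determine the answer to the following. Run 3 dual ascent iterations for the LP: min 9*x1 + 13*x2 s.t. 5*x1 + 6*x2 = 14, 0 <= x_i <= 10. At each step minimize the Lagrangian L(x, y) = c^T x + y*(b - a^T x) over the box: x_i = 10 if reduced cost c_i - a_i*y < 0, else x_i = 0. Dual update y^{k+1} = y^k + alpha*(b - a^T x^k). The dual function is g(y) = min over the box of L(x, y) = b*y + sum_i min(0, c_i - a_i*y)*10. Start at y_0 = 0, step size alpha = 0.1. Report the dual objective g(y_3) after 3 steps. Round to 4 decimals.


Dual ascent for LP: min 9*x1 + 13*x2, 5*x1 + 6*x2 = 14, 0 <= x_i <= 10
Step 1: y^k = 0.0, reduced costs: (9.0, 13.0)
  x^k = (0.0, 0.0), subgradient = b - a^T x = 14.0
  y^{k+1} = 0.0 + 0.1*14.0 = 1.4
Step 2: y^k = 1.4, reduced costs: (2.0, 4.6)
  x^k = (0.0, 0.0), subgradient = b - a^T x = 14.0
  y^{k+1} = 1.4 + 0.1*14.0 = 2.8
Step 3: y^k = 2.8, reduced costs: (-5.0, -3.8)
  x^k = (10.0, 10.0), subgradient = b - a^T x = -96.0
  y^{k+1} = 2.8 + 0.1*-96.0 = -6.8
Dual objective at y_3 = -6.8: reduced costs (43.0, 53.8), box minimizer x = (0.0, 0.0)
g(y_3) = b*y + (c1 - a1*y)*x1 + (c2 - a2*y)*x2 = 14*(-6.8) + 43.0*0.0 + 53.8*0.0 = -95.2 + 0.0 + 0.0 = -95.2


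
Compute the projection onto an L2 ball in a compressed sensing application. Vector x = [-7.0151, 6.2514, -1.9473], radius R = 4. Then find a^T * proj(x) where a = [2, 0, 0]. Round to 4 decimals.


Step 1: Compute ||x|| (intermediates to 6 decimals).
||x|| = sqrt((-7.0151)^2 + 6.2514^2 + (-1.9473)^2) = 9.59602
Step 2: Project.
Since ||x|| > R, scale = R/||x|| = 4/9.59602 = 0.416839, proj(x) = scale * x
proj(x) = [-2.924167, 2.605827, -0.811711]
Step 3: Dot product.
a^T * proj(x) = 2*(-2.924167) + 0*2.605827 + 0*(-0.811711) = -5.8483


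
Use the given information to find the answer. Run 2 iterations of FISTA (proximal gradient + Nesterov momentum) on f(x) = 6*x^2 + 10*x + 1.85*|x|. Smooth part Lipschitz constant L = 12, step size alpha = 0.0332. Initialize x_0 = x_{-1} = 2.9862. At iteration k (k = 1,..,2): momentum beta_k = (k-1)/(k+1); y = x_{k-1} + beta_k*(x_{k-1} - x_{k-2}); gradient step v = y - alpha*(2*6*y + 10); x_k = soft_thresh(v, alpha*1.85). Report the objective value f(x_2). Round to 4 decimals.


FISTA on f(x) = 6*x^2 + 10*x + 1.85*|x|
L = 12, alpha = 0.0332
Iteration 1: beta = 0.0, y = 2.9862 + 0.0*(2.9862 - 2.9862) = 2.9862
  grad(y) = 45.8344, v = y - alpha*grad = 1.4645
  prox(v) = soft_thresh(1.4645, 0.0614) = 1.4031
Iteration 2: beta = 0.3333, y = 1.4031 + 0.3333*(1.4031 - 2.9862) = 0.8754
  grad(y) = 20.5044, v = y - alpha*grad = 0.1946
  prox(v) = soft_thresh(0.1946, 0.0614) = 0.1332
f(x_2) = 6*0.1332^2 + 10*0.1332 + 1.85*|0.1332| = 1.6849


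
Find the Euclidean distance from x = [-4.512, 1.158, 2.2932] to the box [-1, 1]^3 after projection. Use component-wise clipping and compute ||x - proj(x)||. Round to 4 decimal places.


Project each component onto [-1, 1].
clip(-4.512) = -1.0, clip(1.158) = 1.0, clip(2.2932) = 1.0
Projection = [-1.0, 1.0, 1.0]
Squared diffs: [12.3341, 0.025, 1.6724]
Distance = sqrt(14.0315) = 3.7459


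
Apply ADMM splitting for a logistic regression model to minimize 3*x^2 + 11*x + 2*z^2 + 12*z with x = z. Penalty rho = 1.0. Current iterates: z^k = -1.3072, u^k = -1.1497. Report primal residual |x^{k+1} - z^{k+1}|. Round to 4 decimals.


ADMM iteration with rho = 1.0, z^k = -1.3072, u^k = -1.1497
Step 1: x-update.
Minimize 3*x^2 + 11*x + (1.0/2)*(x + 1.3072 - 1.1497)^2
FOC: (2*3 + 1.0)*x = -11 + 1.0*(-1.3072 + 1.1497)
x^{k+1} = -1.5939
Step 2: z-update.
Minimize 2*z^2 + 12*z + (1.0/2)*(-1.5939 - z - 1.1497)^2
FOC: (2*2 + 1.0)*z = -12 + 1.0*(-1.5939 - 1.1497)
z^{k+1} = -2.9487
Step 3: u-update.
u^{k+1} = -1.1497 - 1.5939 + 2.9487 = 0.2051
Step 4: Primal residual = |-1.5939 + 2.9487| = 1.3548


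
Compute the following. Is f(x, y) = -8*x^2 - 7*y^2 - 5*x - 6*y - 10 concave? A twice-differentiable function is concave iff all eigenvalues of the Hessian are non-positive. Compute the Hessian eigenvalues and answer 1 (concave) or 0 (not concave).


The Hessian of f(x,y) = -8*x^2 - 7*y^2 - 5*x - 6*y - 10 is:
H = [[-16, 0], [0, -14]]
Trace = -16 - 14 = -30
Determinant = -16*-14 - (0)^2 = 224
Discriminant = (-30)^2 - 4*224 = 4.0
Eigenvalues: lambda_1 = -16.0, lambda_2 = -14.0
The function is concave.

1


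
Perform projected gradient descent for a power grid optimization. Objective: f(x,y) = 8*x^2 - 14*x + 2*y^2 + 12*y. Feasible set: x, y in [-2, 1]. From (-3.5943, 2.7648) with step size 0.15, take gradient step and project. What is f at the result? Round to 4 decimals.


Step 1: Compute gradient at (-3.5943, 2.7648).
grad_x = 2*8*-3.5943 - 14 = -71.5088
grad_y = 2*2*2.7648 + 12 = 23.0592
Step 2: Gradient step.
x_raw = -3.5943 - 0.15*-71.5088 = 7.132
y_raw = 2.7648 - 0.15*23.0592 = -0.6941
Step 3: Project onto [-2, 1].
x_proj = clip(7.132) = 1.0
y_proj = clip(-0.6941) = -0.6941
Step 4: Evaluate f.
f(1.0, -0.6941) = -13.3655


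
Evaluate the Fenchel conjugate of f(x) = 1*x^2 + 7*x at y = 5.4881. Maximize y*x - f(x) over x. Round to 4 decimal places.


f*(y) = sup_x {y*x - a*x^2 - b*x} = sup_x {(y-b)*x - a*x^2}
FOC: (y - b) - 2a*x = 0 => x* = (y - b)/(2a)
x* = (5.4881 - 7)/(2*1) = -0.756
f*(5.4881) = (y-b)^2/(4a) = (5.4881 - 7)^2/(4*1)
= 2.2858/4 = 0.5715


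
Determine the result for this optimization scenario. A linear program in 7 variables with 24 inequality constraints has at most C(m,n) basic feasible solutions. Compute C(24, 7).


Each vertex corresponds to some choice of n active constraints out of m, so the number of vertices is at most C(m, n) = m! / (n!(m-n)!).
m = 24, n = 7
Numerator: 24 * 23 * 22 * 21 * 20 * 19 * 18
Denominator: 7! = 5040
C(24, 7) = 346104


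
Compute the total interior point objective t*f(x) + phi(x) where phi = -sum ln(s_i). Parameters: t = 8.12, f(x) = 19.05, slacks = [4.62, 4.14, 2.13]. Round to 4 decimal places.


Step 1: Compute log-barrier.
ln values: [1.5304, 1.4207, 0.7561]
phi = -(1.5304 + 1.4207 + 0.7561) = -3.7072
Step 2: Compute augmented objective.
t*f(x) = 8.12*19.05 = 154.686
Total = 154.686 - 3.7072 = 150.9788


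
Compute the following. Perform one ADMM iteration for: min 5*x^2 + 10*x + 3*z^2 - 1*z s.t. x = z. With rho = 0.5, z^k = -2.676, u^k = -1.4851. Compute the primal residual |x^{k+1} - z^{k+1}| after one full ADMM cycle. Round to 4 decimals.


ADMM iteration with rho = 0.5, z^k = -2.676, u^k = -1.4851
Step 1: x-update.
Minimize 5*x^2 + 10*x + (0.5/2)*(x + 2.676 - 1.4851)^2
FOC: (2*5 + 0.5)*x = -10 + 0.5*(-2.676 + 1.4851)
x^{k+1} = -1.0091
Step 2: z-update.
Minimize 3*z^2 - 1*z + (0.5/2)*(-1.0091 - z - 1.4851)^2
FOC: (2*3 + 0.5)*z = 1 + 0.5*(-1.0091 - 1.4851)
z^{k+1} = -0.038
Step 3: u-update.
u^{k+1} = -1.4851 - 1.0091 + 0.038 = -2.4562
Step 4: Primal residual = |-1.0091 + 0.038| = 0.9711


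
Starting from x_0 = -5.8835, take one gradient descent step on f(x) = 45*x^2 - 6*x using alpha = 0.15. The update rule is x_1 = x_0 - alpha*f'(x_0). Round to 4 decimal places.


We compute the gradient at x_0 and apply the update.
f'(x) = 90*x - 6
f'(-5.8835) = 90*-5.8835 - 6 = -535.515
x_1 = -5.8835 - 0.15*-535.515 = 74.4438


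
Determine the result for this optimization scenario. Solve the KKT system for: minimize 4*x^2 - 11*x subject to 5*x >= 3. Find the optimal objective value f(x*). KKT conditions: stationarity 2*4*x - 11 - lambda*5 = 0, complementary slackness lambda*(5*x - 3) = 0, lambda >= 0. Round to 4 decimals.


Step 1: Try lambda = 0 (constraint inactive).
Stationarity: 2*4*x - 11 = 0
x* = 11/(2*4) = 1.375
Check constraint: 5*1.375 = 6.875 >= 3 -- satisfied.
Step 2: Compute optimal value.
f(x*) = 4*1.375^2 - 11*1.375 = -7.5625


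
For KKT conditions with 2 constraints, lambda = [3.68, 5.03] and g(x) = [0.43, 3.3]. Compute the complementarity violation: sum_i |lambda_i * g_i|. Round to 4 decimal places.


KKT complementary slackness check:
lambda_1 * g_1 = 3.68 * 0.43 = 1.5824
lambda_2 * g_2 = 5.03 * 3.3 = 16.599
Total violation = 1.5824 + 16.599 = 18.1814


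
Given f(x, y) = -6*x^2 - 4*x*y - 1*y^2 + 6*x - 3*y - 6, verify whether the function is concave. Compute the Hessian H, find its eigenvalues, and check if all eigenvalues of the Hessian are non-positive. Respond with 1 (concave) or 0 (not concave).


The Hessian of f(x,y) = -6*x^2 - 4*x*y - 1*y^2 + 6*x - 3*y - 6 is:
H = [[-12, -4], [-4, -2]]
Trace = -12 - 2 = -14
Determinant = -12*-2 - (-4)^2 = 8
Discriminant = (-14)^2 - 4*8 = 164.0
Eigenvalues: lambda_1 = -13.4031, lambda_2 = -0.5969
The function is concave.

1


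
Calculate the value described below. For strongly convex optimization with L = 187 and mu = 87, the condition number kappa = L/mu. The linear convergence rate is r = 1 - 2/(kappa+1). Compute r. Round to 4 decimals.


Step 1: Compute the condition number.
kappa = L/mu = 187/87 = 2.1494
Step 2: Compute the convergence rate.
r = 1 - 2/(kappa + 1) = 1 - 2*mu/(L + mu) = (L - mu)/(L + mu) = 100/274 = 0.365


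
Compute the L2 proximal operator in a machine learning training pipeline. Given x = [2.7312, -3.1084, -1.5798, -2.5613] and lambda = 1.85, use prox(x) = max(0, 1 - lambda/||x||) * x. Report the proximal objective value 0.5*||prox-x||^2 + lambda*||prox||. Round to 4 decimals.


Step 1: Compute ||x||.
||x|| = 5.1164
Step 2: Compute scaling factor.
scale = max(0, 1 - 1.85/5.1164) = 0.6384
Step 3: prox(x) = [1.7436, -1.9845, -1.0086, -1.6352]
||prox(x)|| = 3.2664
Step 4: Proximal objective.
0.5*||prox-x||^2 = 1.7113
lambda*||prox|| = 6.0428
Total = 7.7541


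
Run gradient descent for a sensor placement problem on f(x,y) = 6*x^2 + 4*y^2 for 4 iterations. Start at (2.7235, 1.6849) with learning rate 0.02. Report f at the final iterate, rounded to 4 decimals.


Gradient descent on f(x,y) = 6*x^2 + 4*y^2.
Starting point: (2.7235, 1.6849), alpha = 0.02
Step 1: grad_x = 2*6*2.7235 = 32.682, grad_y = 2*4*1.6849 = 13.4792
  x_1 = 2.7235 - 0.02*32.682 = 2.0699
  y_1 = 1.6849 - 0.02*13.4792 = 1.4153
Step 2: grad_x = 2*6*2.0699 = 24.8383, grad_y = 2*4*1.4153 = 11.3225
  x_2 = 2.0699 - 0.02*24.8383 = 1.5731
  y_2 = 1.4153 - 0.02*11.3225 = 1.1889
Step 3: grad_x = 2*6*1.5731 = 18.8771, grad_y = 2*4*1.1889 = 9.5109
  x_3 = 1.5731 - 0.02*18.8771 = 1.1956
  y_3 = 1.1889 - 0.02*9.5109 = 0.9986
Step 4: grad_x = 2*6*1.1956 = 14.3466, grad_y = 2*4*0.9986 = 7.9892
  x_4 = 1.1956 - 0.02*14.3466 = 0.9086
  y_4 = 0.9986 - 0.02*7.9892 = 0.8389
f(0.9086, 0.8389) = 6*0.9086^2 + 4*0.8389^2 = 7.7683


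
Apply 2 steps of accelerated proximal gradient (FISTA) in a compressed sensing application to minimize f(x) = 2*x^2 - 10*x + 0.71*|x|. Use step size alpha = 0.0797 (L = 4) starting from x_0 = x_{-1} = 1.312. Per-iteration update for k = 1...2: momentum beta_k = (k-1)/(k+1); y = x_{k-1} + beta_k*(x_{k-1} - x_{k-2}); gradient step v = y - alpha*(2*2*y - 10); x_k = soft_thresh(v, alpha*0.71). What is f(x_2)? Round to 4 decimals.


FISTA on f(x) = 2*x^2 - 10*x + 0.71*|x|
L = 4, alpha = 0.0797
Iteration 1: beta = 0.0, y = 1.312 + 0.0*(1.312 - 1.312) = 1.312
  grad(y) = -4.752, v = y - alpha*grad = 1.6907
  prox(v) = soft_thresh(1.6907, 0.0566) = 1.6341
Iteration 2: beta = 0.3333, y = 1.6341 + 0.3333*(1.6341 - 1.312) = 1.7415
  grad(y) = -3.0339, v = y - alpha*grad = 1.9833
  prox(v) = soft_thresh(1.9833, 0.0566) = 1.9267
f(x_2) = 2*1.9267^2 - 10*1.9267 + 0.71*|1.9267| = -10.4748


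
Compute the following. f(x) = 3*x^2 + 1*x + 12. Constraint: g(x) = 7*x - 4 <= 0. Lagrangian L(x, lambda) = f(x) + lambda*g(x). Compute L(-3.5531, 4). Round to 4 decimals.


Step 1: Evaluate f(x).
f(-3.5531) = 3*(-3.5531)^2 + 1*(-3.5531) + 12 = 46.3205
Step 2: Evaluate g(x).
g(-3.5531) = 7*-3.5531 - 4 = -28.8717
Step 3: Compute Lagrangian.
L = 46.3205 + 4*-28.8717 = -69.1663


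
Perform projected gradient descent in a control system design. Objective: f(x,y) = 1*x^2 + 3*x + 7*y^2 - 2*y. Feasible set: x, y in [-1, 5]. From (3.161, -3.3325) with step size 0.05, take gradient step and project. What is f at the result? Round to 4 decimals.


Step 1: Compute gradient at (3.161, -3.3325).
grad_x = 2*1*3.161 + 3 = 9.322
grad_y = 2*7*-3.3325 - 2 = -48.655
Step 2: Gradient step.
x_raw = 3.161 - 0.05*9.322 = 2.6949
y_raw = -3.3325 - 0.05*-48.655 = -0.8998
Step 3: Project onto [-1, 5].
x_proj = clip(2.6949) = 2.6949
y_proj = clip(-0.8998) = -0.8998
Step 4: Evaluate f.
f(2.6949, -0.8998) = 22.8135
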